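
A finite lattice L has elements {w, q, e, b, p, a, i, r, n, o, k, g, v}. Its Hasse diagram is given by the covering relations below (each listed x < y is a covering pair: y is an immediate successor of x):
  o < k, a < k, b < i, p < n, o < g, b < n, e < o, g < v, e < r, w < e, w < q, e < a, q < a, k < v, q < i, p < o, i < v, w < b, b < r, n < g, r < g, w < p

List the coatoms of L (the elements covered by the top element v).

g, i, k

The coatoms are exactly the elements covered by v: g, i, k.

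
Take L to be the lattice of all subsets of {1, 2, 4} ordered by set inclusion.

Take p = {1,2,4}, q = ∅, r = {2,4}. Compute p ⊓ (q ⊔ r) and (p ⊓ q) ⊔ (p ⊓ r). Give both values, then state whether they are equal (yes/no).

{2,4}; {2,4}; yes

q ⊔ r = {2,4}, so p ⊓ (q ⊔ r) = {1,2,4} ⊓ {2,4} = {2,4}.
p ⊓ q = ∅ and p ⊓ r = {2,4}, so (p ⊓ q) ⊔ (p ⊓ r) = ∅ ⊔ {2,4} = {2,4}.
Equal: yes.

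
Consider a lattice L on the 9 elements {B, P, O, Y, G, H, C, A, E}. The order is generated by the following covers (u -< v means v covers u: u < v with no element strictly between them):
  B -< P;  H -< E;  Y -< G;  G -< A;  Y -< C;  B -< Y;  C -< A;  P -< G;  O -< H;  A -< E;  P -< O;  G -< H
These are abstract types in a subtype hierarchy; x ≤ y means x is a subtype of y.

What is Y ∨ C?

Common upper bounds of {Y, C}: A, C, E.
The least among these is C.

C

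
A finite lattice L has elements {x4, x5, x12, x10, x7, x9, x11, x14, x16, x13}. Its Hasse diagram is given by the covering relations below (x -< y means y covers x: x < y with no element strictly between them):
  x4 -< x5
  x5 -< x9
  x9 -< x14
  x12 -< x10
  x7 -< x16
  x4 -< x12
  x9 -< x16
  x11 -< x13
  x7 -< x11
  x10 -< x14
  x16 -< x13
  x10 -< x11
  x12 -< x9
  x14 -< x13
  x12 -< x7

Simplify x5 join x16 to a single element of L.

x5 ∨ x16 = x16

x16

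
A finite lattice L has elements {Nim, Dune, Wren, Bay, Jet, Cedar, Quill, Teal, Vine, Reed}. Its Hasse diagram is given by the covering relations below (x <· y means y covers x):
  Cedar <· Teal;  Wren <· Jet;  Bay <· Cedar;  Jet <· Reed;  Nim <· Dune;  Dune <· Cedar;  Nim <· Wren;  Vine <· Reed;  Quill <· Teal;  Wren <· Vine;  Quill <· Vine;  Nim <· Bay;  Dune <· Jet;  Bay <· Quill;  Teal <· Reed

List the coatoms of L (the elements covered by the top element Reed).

Jet, Teal, Vine

The coatoms are exactly the elements covered by Reed: Jet, Teal, Vine.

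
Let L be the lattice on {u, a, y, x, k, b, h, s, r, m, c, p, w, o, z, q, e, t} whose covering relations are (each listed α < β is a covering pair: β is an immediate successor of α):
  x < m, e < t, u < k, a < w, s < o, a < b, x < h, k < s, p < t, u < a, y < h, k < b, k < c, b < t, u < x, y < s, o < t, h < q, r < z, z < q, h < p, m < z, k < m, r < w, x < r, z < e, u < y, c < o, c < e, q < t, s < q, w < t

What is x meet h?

x

Common lower bounds of {x, h}: u, x.
The greatest among these is x.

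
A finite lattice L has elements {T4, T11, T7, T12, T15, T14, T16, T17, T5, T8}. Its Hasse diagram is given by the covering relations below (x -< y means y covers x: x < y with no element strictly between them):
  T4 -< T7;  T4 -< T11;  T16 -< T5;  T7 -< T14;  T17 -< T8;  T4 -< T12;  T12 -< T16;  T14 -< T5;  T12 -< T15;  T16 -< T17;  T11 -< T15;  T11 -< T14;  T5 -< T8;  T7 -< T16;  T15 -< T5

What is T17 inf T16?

Common lower bounds of {T17, T16}: T12, T16, T4, T7.
The greatest among these is T16.

T16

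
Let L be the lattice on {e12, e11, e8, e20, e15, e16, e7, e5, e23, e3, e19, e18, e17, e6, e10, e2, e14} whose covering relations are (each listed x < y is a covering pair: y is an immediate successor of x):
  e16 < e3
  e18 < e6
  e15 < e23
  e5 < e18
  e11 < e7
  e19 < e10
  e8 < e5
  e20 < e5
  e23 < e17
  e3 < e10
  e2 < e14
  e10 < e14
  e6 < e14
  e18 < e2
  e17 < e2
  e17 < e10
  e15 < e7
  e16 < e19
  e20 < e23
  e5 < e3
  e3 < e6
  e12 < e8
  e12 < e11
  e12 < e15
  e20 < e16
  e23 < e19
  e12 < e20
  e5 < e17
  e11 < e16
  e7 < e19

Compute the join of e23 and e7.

e19

Common upper bounds of {e23, e7}: e10, e14, e19.
The least among these is e19.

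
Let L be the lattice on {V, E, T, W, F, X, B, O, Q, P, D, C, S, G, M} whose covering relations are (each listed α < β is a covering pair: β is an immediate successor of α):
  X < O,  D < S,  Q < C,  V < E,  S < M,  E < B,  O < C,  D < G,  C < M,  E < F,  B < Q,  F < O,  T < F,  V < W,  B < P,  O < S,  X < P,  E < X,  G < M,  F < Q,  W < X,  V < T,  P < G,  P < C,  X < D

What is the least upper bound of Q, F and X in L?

C

Common upper bounds of {Q, F, X}: C, M.
The least among these is C.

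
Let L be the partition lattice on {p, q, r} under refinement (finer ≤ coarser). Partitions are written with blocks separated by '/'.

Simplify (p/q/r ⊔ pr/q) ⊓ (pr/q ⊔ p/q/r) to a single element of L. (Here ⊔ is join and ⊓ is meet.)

pr/q

p/q/r ∨ pr/q = pr/q
pr/q ∨ p/q/r = pr/q
pr/q ∧ pr/q = pr/q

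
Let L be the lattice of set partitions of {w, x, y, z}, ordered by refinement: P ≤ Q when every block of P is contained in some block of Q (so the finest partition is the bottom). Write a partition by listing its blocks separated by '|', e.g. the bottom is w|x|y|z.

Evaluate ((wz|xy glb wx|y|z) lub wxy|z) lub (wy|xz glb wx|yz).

wxy|z

wz|xy ∧ wx|y|z = w|x|y|z
w|x|y|z ∨ wxy|z = wxy|z
wy|xz ∧ wx|yz = w|x|y|z
wxy|z ∨ w|x|y|z = wxy|z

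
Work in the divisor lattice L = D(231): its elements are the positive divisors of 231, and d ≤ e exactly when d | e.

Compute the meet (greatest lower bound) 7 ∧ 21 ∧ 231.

7

In the divisibility order, the meet is the greatest common divisor: gcd(7, 21, 231) = 7.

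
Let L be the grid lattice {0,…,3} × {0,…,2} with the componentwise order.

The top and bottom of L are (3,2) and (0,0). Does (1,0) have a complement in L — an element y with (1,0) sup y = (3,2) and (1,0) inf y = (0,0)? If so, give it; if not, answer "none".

none

For every candidate y, either (1,0) ∨ y ≠ (3,2) or (1,0) ∧ y ≠ (0,0); no complement exists.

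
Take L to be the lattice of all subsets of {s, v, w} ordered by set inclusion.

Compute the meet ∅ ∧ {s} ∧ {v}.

∅

Common lower bounds of {∅, {s}, {v}}: ∅.
The greatest among these is ∅.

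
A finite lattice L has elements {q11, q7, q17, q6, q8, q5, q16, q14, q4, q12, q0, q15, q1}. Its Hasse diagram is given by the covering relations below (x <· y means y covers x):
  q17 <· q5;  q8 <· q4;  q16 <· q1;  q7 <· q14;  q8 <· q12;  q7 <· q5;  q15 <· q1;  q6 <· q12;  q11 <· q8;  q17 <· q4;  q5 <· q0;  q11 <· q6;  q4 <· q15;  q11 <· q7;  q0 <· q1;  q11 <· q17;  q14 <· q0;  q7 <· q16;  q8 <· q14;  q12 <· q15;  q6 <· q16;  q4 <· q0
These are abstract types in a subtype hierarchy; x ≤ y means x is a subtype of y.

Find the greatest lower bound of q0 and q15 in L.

q4

Common lower bounds of {q0, q15}: q11, q17, q4, q8.
The greatest among these is q4.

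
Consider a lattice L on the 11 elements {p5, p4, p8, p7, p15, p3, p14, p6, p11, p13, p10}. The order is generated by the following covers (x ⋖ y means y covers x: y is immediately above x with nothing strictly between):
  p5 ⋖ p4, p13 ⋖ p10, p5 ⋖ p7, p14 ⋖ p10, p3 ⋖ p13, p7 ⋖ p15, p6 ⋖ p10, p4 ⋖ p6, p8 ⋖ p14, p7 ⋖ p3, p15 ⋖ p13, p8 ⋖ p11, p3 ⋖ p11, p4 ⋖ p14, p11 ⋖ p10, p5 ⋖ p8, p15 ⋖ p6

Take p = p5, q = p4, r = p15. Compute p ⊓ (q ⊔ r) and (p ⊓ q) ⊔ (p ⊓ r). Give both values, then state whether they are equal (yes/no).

q ⊔ r = p6, so p ⊓ (q ⊔ r) = p5 ⊓ p6 = p5.
p ⊓ q = p5 and p ⊓ r = p5, so (p ⊓ q) ⊔ (p ⊓ r) = p5 ⊔ p5 = p5.
Equal: yes.

p5; p5; yes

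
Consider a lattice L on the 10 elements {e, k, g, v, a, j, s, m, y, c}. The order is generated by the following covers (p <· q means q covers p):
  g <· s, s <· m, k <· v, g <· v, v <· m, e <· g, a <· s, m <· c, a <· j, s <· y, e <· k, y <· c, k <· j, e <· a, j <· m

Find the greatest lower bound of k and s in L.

Common lower bounds of {k, s}: e.
The greatest among these is e.

e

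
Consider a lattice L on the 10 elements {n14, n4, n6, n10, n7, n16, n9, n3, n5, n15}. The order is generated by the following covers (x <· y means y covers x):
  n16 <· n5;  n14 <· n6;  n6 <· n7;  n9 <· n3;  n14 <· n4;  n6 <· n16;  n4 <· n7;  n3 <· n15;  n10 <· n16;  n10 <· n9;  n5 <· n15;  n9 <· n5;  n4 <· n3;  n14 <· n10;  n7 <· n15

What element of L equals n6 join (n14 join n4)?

n14 ∨ n4 = n4
n6 ∨ n4 = n7

n7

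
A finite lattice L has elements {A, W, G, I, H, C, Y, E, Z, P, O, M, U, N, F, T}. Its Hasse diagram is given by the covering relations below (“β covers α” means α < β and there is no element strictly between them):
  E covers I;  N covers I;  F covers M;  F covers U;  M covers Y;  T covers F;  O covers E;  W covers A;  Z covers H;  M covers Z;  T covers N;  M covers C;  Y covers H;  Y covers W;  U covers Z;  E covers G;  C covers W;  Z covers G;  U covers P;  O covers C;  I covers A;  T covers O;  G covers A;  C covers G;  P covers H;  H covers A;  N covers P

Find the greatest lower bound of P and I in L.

A

Common lower bounds of {P, I}: A.
The greatest among these is A.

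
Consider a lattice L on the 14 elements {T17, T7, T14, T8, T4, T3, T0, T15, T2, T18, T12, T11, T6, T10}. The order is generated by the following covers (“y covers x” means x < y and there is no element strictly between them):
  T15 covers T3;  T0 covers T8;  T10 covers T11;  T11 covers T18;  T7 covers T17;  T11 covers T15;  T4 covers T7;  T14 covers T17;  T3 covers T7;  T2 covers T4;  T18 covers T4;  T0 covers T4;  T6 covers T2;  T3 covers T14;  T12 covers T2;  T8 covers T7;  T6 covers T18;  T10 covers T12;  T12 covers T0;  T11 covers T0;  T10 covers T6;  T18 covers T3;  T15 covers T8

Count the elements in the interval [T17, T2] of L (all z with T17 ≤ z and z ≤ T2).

The interval [T17, T2] = {T17, T2, T4, T7}, which has 4 elements.

4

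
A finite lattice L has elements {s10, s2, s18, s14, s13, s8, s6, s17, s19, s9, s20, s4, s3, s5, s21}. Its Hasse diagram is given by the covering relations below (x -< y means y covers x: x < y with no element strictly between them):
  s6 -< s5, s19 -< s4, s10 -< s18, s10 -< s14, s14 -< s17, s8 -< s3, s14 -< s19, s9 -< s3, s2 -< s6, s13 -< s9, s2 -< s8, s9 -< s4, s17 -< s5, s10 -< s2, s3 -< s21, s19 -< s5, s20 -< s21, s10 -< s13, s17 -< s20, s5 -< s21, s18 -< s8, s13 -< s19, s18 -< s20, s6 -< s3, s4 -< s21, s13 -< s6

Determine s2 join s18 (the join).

s8

Common upper bounds of {s2, s18}: s21, s3, s8.
The least among these is s8.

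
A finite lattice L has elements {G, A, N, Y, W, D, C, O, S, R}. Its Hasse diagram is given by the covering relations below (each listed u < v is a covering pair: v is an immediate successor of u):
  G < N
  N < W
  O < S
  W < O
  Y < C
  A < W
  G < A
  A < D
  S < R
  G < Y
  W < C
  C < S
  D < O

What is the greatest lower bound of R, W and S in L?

W

Common lower bounds of {R, W, S}: A, G, N, W.
The greatest among these is W.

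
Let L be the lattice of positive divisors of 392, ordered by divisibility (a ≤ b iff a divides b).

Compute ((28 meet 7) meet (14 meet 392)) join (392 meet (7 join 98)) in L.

98

28 ∧ 7 = 7
14 ∧ 392 = 14
7 ∧ 14 = 7
7 ∨ 98 = 98
392 ∧ 98 = 98
7 ∨ 98 = 98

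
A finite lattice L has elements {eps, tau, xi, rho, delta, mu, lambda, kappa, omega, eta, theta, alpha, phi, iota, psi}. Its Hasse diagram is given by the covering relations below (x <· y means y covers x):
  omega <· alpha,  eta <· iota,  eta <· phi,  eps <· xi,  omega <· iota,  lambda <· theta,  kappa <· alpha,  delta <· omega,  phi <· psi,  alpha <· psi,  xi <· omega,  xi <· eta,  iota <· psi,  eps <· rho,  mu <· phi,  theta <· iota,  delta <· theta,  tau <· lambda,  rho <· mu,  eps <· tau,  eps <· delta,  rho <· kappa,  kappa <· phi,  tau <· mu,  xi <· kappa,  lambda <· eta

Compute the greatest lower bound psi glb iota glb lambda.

lambda

Common lower bounds of {psi, iota, lambda}: eps, lambda, tau.
The greatest among these is lambda.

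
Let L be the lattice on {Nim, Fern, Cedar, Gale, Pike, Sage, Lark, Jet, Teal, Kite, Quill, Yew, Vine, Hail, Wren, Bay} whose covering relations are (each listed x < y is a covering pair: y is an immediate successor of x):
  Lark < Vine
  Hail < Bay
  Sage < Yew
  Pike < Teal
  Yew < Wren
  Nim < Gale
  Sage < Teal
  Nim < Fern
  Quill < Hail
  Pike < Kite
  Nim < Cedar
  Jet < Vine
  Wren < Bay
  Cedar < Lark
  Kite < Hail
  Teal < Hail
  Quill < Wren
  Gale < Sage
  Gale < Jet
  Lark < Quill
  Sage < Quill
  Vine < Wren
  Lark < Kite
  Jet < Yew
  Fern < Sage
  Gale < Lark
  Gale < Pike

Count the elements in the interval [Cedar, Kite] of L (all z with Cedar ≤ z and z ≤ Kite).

The interval [Cedar, Kite] = {Cedar, Kite, Lark}, which has 3 elements.

3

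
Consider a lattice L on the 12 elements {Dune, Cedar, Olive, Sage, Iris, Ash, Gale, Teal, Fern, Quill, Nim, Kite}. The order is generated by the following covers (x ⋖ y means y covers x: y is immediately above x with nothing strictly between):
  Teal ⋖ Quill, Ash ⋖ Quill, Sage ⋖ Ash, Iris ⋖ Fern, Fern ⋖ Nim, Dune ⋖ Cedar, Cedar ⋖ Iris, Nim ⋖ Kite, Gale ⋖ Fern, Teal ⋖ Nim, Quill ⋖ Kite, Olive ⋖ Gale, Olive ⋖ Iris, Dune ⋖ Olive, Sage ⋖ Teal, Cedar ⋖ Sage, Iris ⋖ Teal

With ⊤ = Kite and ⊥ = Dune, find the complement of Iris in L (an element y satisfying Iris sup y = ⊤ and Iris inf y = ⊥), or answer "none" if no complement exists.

none

For every candidate y, either Iris ∨ y ≠ Kite or Iris ∧ y ≠ Dune; no complement exists.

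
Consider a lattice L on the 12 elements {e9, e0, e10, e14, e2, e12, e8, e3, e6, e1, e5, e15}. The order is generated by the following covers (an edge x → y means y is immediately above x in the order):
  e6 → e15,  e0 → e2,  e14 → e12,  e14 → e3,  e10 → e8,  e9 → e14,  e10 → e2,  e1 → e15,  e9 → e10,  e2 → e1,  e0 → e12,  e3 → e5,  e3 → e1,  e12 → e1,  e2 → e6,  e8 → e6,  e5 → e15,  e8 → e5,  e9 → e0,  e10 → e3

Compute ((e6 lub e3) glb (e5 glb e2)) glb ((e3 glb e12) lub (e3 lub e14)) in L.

e10

e6 ∨ e3 = e15
e5 ∧ e2 = e10
e15 ∧ e10 = e10
e3 ∧ e12 = e14
e3 ∨ e14 = e3
e14 ∨ e3 = e3
e10 ∧ e3 = e10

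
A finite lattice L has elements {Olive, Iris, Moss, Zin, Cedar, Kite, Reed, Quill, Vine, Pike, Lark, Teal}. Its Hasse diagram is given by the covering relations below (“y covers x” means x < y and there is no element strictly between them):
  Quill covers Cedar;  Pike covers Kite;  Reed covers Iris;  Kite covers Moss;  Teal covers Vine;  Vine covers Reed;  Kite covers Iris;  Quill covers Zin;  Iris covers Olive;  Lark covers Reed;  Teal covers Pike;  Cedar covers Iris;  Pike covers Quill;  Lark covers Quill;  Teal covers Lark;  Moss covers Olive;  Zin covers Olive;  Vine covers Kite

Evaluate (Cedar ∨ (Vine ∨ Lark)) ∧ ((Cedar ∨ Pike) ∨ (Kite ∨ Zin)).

Vine ∨ Lark = Teal
Cedar ∨ Teal = Teal
Cedar ∨ Pike = Pike
Kite ∨ Zin = Pike
Pike ∨ Pike = Pike
Teal ∧ Pike = Pike

Pike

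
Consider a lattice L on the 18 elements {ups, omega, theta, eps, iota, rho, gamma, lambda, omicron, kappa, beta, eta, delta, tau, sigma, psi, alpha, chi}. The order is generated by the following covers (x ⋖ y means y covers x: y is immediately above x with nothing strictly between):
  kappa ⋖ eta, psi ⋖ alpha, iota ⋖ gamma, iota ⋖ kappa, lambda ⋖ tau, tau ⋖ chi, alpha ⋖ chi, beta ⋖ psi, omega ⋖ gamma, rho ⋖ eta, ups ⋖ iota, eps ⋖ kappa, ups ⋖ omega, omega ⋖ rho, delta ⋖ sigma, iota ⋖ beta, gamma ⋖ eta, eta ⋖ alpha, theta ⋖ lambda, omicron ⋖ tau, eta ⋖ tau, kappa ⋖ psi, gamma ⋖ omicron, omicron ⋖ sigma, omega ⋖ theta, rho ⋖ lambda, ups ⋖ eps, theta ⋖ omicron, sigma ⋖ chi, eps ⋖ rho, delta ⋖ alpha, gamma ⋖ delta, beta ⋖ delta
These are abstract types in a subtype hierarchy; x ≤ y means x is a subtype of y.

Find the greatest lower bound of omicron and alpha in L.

gamma

Common lower bounds of {omicron, alpha}: gamma, iota, omega, ups.
The greatest among these is gamma.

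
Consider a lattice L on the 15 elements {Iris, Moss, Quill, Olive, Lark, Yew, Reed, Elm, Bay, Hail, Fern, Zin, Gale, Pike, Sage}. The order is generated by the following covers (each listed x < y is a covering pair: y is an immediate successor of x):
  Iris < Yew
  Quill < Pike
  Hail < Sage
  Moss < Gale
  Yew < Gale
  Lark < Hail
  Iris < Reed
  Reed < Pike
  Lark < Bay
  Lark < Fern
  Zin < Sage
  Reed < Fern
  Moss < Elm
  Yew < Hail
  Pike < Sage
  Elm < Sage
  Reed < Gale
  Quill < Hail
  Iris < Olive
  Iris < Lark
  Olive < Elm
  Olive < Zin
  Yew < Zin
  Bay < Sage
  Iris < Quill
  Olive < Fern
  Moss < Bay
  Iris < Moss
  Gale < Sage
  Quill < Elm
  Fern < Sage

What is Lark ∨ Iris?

Lark

Common upper bounds of {Lark, Iris}: Bay, Fern, Hail, Lark, Sage.
The least among these is Lark.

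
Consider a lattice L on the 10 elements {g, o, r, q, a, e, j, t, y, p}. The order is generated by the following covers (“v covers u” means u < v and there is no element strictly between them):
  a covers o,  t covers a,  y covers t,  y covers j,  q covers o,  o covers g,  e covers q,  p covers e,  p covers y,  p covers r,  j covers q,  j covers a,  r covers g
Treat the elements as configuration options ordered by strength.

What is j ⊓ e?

Common lower bounds of {j, e}: g, o, q.
The greatest among these is q.

q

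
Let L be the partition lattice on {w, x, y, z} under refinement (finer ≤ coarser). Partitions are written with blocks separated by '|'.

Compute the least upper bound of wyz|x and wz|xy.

The join of wyz|x and wz|xy merges any blocks that overlap across the partitions, giving wxyz.

wxyz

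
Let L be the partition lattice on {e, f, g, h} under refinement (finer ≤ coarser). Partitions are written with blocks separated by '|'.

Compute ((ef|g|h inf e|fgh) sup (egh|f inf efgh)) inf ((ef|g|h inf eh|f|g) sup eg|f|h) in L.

ef|g|h ∧ e|fgh = e|f|g|h
egh|f ∧ efgh = egh|f
e|f|g|h ∨ egh|f = egh|f
ef|g|h ∧ eh|f|g = e|f|g|h
e|f|g|h ∨ eg|f|h = eg|f|h
egh|f ∧ eg|f|h = eg|f|h

eg|f|h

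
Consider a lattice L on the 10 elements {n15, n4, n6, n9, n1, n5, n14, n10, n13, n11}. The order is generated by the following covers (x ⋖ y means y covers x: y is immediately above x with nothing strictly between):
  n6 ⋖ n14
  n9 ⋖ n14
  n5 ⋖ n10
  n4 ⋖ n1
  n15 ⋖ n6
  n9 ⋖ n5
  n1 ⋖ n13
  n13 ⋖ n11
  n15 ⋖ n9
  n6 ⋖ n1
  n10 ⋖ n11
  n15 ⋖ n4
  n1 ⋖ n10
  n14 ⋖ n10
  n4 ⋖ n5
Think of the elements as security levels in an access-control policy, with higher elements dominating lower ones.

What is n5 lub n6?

n10

Common upper bounds of {n5, n6}: n10, n11.
The least among these is n10.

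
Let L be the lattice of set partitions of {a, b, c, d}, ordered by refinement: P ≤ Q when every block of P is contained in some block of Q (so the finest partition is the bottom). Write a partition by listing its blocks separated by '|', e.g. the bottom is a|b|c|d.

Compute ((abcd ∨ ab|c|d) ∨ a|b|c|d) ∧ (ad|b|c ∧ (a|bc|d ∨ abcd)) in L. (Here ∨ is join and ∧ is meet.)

abcd ∨ ab|c|d = abcd
abcd ∨ a|b|c|d = abcd
a|bc|d ∨ abcd = abcd
ad|b|c ∧ abcd = ad|b|c
abcd ∧ ad|b|c = ad|b|c

ad|b|c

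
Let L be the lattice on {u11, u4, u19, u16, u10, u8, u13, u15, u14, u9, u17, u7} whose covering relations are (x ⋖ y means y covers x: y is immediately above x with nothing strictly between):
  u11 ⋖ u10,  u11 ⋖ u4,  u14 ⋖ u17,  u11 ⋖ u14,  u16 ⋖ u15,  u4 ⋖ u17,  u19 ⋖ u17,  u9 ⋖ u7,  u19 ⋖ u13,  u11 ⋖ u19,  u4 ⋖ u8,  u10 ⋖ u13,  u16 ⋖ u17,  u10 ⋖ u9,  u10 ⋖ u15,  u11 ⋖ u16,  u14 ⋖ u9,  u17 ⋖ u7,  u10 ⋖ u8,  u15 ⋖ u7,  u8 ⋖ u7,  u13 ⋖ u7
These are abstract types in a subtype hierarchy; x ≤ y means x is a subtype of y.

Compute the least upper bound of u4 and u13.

u7

Common upper bounds of {u4, u13}: u7.
The least among these is u7.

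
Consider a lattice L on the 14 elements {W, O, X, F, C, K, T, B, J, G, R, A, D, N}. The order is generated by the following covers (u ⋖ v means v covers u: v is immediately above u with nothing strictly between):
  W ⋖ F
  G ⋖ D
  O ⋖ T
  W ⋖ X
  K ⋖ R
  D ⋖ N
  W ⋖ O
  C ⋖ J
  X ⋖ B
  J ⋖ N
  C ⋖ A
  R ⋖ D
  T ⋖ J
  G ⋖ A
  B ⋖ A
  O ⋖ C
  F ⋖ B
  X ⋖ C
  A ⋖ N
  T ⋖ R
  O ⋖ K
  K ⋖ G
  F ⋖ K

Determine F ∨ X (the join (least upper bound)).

Common upper bounds of {F, X}: A, B, N.
The least among these is B.

B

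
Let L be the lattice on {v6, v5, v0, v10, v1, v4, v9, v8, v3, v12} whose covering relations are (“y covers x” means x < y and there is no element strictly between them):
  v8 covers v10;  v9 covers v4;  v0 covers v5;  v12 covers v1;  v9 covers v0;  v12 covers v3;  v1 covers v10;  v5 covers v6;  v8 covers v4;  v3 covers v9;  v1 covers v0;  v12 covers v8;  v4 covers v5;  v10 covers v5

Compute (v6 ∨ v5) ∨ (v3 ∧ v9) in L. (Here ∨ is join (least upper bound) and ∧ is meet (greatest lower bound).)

v6 ∨ v5 = v5
v3 ∧ v9 = v9
v5 ∨ v9 = v9

v9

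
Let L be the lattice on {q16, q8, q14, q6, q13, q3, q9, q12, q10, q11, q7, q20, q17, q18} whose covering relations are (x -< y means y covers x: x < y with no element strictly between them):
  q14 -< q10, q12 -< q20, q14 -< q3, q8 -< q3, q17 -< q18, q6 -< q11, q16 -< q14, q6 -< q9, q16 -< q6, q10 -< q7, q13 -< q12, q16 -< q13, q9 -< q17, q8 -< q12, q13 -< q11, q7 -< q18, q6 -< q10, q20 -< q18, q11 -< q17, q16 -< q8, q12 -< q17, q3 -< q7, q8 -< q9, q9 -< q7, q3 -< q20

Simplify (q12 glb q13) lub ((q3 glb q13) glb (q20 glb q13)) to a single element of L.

q13

q12 ∧ q13 = q13
q3 ∧ q13 = q16
q20 ∧ q13 = q13
q16 ∧ q13 = q16
q13 ∨ q16 = q13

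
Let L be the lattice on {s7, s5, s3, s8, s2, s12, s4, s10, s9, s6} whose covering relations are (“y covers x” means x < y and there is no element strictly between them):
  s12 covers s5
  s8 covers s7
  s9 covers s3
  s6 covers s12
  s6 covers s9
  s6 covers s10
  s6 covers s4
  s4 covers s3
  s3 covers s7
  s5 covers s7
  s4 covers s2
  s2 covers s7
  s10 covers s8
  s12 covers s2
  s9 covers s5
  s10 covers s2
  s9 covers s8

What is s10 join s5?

Common upper bounds of {s10, s5}: s6.
The least among these is s6.

s6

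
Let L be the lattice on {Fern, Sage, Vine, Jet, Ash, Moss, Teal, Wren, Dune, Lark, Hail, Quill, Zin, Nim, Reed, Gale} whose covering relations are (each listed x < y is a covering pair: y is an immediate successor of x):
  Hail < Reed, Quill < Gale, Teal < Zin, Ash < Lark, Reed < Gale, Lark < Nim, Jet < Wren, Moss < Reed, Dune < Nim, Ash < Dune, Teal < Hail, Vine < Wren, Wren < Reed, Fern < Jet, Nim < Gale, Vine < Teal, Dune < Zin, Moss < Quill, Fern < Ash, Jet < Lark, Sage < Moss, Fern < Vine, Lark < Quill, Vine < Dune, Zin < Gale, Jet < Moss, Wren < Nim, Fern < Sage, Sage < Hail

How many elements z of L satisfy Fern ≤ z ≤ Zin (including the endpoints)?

6

The interval [Fern, Zin] = {Ash, Dune, Fern, Teal, Vine, Zin}, which has 6 elements.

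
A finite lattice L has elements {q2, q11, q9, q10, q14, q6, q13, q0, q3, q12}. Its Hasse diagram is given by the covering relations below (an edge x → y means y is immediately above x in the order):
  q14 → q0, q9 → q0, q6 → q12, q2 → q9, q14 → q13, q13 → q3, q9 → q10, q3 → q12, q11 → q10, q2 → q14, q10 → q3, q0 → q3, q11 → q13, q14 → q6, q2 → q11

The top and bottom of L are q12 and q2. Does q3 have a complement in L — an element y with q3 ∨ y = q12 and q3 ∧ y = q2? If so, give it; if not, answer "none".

none

For every candidate y, either q3 ∨ y ≠ q12 or q3 ∧ y ≠ q2; no complement exists.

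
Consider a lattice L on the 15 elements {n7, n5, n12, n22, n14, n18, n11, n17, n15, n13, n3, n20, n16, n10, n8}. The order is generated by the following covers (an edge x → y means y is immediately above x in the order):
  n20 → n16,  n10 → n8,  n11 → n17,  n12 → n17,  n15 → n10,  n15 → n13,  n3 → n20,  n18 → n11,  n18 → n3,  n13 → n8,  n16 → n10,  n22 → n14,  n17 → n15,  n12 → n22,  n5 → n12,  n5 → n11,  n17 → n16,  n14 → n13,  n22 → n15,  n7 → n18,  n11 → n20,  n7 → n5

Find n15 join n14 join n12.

Common upper bounds of {n15, n14, n12}: n13, n8.
The least among these is n13.

n13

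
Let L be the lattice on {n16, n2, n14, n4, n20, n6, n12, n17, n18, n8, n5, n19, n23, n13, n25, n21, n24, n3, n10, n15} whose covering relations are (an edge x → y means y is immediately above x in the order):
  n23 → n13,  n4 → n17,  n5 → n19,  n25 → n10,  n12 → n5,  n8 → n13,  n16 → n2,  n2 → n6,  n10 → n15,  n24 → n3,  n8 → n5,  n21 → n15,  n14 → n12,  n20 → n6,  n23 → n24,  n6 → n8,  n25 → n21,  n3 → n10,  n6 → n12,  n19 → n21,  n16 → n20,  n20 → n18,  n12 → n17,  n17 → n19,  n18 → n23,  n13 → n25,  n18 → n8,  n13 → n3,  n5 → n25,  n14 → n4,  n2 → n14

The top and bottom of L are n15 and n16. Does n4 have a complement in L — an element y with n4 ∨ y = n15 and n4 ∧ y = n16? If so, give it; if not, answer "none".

Need y with n4 ∨ y = n15 and n4 ∧ y = n16.
Checking each element gives: n24.

n24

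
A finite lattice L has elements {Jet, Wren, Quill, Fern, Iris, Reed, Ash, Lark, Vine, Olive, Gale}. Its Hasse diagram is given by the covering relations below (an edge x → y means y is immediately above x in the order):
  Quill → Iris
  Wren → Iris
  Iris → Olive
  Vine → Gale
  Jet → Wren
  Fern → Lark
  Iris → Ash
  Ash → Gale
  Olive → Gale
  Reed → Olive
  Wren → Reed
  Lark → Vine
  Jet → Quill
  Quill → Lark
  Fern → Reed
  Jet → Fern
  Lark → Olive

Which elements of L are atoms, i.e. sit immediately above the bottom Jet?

The atoms are exactly the elements that cover Jet: Fern, Quill, Wren.

Fern, Quill, Wren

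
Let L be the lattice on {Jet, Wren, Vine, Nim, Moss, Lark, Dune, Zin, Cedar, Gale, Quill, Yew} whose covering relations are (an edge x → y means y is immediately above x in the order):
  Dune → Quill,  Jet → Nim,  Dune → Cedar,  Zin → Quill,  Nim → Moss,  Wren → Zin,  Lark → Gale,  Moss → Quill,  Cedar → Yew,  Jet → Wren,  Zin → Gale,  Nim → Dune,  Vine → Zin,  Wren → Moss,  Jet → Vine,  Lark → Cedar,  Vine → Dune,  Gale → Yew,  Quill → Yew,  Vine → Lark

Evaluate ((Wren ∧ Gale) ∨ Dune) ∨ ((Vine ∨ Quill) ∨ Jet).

Quill

Wren ∧ Gale = Wren
Wren ∨ Dune = Quill
Vine ∨ Quill = Quill
Quill ∨ Jet = Quill
Quill ∨ Quill = Quill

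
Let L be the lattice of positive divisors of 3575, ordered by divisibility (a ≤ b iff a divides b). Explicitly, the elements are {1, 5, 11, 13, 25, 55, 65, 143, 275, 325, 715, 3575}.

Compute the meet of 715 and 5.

5

In the divisibility order, the meet is the greatest common divisor: gcd(715, 5) = 5.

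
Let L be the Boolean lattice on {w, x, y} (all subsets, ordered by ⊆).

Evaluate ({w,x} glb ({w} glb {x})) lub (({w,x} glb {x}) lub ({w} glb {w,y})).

{w,x}

{w} ∧ {x} = ∅
{w,x} ∧ ∅ = ∅
{w,x} ∧ {x} = {x}
{w} ∧ {w,y} = {w}
{x} ∨ {w} = {w,x}
∅ ∨ {w,x} = {w,x}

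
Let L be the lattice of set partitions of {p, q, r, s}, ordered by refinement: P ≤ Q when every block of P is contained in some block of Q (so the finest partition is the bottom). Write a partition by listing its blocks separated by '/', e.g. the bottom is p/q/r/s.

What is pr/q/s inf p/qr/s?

The meet (common refinement) of pr/q/s and p/qr/s intersects blocks pairwise, giving p/q/r/s.

p/q/r/s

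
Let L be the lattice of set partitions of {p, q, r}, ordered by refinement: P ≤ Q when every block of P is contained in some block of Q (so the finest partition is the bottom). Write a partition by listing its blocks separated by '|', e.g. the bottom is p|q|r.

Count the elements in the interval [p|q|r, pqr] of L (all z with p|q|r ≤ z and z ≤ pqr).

5

The interval [p|q|r, pqr] = {pqr, pq|r, pr|q, p|qr, p|q|r}, which has 5 elements.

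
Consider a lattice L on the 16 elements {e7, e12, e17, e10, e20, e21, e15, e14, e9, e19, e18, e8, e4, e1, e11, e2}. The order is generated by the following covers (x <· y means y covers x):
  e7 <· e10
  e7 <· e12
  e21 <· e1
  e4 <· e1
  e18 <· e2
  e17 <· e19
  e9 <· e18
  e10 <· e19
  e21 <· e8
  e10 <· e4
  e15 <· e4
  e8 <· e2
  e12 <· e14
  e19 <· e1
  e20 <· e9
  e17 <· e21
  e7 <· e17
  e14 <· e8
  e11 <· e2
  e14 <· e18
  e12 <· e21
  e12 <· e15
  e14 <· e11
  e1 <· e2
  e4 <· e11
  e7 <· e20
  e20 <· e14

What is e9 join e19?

Common upper bounds of {e9, e19}: e2.
The least among these is e2.

e2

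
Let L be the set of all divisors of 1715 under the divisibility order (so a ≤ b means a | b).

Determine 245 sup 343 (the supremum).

1715

In the divisibility order, the join is the least common multiple: lcm(245, 343) = 1715.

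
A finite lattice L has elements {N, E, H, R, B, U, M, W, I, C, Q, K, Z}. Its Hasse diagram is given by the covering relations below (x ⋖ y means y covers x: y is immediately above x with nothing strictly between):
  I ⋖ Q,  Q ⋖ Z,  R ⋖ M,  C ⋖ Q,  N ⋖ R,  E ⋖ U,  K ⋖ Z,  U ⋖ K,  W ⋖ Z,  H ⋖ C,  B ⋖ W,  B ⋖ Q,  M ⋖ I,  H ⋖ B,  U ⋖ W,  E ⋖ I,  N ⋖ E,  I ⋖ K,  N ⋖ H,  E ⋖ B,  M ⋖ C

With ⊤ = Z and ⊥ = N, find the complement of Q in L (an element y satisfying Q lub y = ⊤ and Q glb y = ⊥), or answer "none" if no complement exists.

none

For every candidate y, either Q ∨ y ≠ Z or Q ∧ y ≠ N; no complement exists.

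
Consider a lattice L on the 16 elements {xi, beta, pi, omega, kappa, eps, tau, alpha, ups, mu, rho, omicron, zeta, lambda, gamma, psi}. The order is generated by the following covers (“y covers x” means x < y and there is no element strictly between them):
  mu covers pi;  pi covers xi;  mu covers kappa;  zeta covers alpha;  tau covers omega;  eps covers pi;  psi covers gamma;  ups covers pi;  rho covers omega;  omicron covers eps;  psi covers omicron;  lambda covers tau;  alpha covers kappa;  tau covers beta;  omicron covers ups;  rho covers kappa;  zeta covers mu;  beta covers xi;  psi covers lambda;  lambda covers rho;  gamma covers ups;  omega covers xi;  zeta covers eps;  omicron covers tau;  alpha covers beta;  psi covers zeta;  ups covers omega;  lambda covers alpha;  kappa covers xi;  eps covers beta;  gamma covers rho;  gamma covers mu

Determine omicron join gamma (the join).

Common upper bounds of {omicron, gamma}: psi.
The least among these is psi.

psi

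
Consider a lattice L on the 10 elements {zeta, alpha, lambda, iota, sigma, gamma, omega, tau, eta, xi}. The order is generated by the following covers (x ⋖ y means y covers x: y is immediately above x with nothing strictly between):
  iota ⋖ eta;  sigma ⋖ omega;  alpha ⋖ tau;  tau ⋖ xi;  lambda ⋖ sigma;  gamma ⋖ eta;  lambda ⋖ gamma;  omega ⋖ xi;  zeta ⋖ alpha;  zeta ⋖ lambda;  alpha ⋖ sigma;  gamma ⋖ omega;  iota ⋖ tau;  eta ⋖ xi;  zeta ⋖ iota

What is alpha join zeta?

alpha

Common upper bounds of {alpha, zeta}: alpha, omega, sigma, tau, xi.
The least among these is alpha.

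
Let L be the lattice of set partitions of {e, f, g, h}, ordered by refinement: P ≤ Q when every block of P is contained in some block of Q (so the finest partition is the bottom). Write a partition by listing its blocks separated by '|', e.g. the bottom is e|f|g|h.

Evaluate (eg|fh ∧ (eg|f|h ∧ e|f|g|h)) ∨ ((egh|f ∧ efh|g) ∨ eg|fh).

eg|f|h ∧ e|f|g|h = e|f|g|h
eg|fh ∧ e|f|g|h = e|f|g|h
egh|f ∧ efh|g = eh|f|g
eh|f|g ∨ eg|fh = efgh
e|f|g|h ∨ efgh = efgh

efgh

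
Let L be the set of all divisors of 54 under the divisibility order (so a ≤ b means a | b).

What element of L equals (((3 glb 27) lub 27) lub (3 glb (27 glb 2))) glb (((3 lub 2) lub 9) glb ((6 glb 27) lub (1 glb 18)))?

3

3 ∧ 27 = 3
3 ∨ 27 = 27
27 ∧ 2 = 1
3 ∧ 1 = 1
27 ∨ 1 = 27
3 ∨ 2 = 6
6 ∨ 9 = 18
6 ∧ 27 = 3
1 ∧ 18 = 1
3 ∨ 1 = 3
18 ∧ 3 = 3
27 ∧ 3 = 3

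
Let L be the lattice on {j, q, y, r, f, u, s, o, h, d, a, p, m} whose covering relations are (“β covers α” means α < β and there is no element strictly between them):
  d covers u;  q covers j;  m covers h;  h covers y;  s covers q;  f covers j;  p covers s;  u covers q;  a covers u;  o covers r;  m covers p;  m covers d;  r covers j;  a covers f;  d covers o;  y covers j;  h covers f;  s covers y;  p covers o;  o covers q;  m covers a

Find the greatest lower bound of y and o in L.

Common lower bounds of {y, o}: j.
The greatest among these is j.

j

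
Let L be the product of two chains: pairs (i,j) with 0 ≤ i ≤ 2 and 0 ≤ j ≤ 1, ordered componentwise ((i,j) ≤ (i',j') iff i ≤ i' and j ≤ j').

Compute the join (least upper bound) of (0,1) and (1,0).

Common upper bounds of {(0,1), (1,0)}: (1,1), (2,1).
The least among these is (1,1).

(1,1)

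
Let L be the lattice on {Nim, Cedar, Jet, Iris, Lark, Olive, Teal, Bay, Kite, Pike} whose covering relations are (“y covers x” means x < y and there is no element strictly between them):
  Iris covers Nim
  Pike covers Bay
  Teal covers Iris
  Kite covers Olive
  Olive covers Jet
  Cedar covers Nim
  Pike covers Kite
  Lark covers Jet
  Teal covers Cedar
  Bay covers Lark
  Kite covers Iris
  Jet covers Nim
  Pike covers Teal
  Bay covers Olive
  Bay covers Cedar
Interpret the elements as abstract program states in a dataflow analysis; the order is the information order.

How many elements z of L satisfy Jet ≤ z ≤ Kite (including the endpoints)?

3

The interval [Jet, Kite] = {Jet, Kite, Olive}, which has 3 elements.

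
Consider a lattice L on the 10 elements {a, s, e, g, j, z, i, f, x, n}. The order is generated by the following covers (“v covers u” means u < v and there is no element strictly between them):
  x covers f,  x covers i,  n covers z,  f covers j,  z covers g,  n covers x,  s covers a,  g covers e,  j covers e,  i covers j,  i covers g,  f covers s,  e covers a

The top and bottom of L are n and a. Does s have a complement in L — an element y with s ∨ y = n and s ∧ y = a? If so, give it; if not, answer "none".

Need y with s ∨ y = n and s ∧ y = a.
Checking each element gives: z.

z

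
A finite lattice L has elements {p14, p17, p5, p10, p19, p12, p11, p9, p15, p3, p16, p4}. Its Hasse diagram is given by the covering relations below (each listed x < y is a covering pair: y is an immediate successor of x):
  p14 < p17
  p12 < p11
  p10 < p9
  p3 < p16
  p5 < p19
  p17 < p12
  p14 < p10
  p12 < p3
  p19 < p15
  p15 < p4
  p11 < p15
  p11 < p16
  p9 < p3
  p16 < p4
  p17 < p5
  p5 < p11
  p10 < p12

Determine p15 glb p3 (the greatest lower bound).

p12

Common lower bounds of {p15, p3}: p10, p12, p14, p17.
The greatest among these is p12.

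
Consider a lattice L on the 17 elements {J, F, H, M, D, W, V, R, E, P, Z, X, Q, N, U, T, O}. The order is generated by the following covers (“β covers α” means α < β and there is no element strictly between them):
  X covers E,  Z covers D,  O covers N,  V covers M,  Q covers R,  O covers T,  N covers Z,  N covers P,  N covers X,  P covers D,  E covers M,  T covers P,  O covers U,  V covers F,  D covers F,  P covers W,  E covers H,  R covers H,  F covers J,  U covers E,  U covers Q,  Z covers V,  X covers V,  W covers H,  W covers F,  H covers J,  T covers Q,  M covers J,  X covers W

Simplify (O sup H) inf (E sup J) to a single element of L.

E

O ∨ H = O
E ∨ J = E
O ∧ E = E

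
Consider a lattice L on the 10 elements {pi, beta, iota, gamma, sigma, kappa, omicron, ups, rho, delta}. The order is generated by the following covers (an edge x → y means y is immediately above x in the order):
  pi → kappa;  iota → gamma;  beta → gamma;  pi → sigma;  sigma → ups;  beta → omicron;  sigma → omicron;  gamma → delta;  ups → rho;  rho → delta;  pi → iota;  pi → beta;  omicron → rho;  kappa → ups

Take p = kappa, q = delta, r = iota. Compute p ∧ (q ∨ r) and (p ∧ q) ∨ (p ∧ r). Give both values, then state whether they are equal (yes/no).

q ∨ r = delta, so p ∧ (q ∨ r) = kappa ∧ delta = kappa.
p ∧ q = kappa and p ∧ r = pi, so (p ∧ q) ∨ (p ∧ r) = kappa ∨ pi = kappa.
Equal: yes.

kappa; kappa; yes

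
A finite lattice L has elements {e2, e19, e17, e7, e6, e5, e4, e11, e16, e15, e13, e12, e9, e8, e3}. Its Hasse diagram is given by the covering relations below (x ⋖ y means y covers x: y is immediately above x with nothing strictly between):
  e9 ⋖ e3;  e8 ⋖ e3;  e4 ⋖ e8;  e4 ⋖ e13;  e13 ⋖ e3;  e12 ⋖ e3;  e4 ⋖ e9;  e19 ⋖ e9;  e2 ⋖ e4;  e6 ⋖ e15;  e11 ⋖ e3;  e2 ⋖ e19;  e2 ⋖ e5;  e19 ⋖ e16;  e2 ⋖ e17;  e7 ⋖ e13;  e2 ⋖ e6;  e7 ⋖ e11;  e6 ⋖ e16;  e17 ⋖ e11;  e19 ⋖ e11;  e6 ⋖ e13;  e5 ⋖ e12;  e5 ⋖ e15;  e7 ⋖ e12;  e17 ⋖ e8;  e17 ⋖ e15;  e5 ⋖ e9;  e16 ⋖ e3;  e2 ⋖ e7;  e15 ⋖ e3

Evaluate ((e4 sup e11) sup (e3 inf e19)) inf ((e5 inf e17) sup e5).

e4 ∨ e11 = e3
e3 ∧ e19 = e19
e3 ∨ e19 = e3
e5 ∧ e17 = e2
e2 ∨ e5 = e5
e3 ∧ e5 = e5

e5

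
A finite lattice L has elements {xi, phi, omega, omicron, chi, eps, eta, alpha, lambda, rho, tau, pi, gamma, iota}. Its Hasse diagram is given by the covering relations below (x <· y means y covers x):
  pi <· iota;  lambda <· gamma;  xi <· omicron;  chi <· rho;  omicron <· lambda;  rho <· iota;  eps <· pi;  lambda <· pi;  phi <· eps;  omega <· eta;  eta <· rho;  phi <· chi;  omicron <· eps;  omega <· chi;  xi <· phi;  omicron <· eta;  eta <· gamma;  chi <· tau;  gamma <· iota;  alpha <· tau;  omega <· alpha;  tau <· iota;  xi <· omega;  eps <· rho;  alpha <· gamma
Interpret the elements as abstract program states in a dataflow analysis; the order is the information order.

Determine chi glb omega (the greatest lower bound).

omega

Common lower bounds of {chi, omega}: omega, xi.
The greatest among these is omega.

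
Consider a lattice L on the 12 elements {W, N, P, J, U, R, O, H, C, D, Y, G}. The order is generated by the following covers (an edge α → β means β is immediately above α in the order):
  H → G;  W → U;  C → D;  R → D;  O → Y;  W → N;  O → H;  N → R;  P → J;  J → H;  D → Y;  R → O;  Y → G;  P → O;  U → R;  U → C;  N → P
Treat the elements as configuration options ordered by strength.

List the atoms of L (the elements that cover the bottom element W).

The atoms are exactly the elements that cover W: N, U.

N, U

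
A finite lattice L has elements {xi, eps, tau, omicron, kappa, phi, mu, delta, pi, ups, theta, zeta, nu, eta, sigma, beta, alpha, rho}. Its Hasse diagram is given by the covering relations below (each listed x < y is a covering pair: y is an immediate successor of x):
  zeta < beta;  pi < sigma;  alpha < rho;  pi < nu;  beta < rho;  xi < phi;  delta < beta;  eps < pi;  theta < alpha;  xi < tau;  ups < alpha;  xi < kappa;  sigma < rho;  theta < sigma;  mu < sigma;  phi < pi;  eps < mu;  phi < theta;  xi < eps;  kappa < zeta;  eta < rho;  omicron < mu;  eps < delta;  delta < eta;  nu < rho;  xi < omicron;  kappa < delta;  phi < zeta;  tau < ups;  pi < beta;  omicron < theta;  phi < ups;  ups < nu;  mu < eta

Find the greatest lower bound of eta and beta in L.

delta

Common lower bounds of {eta, beta}: delta, eps, kappa, xi.
The greatest among these is delta.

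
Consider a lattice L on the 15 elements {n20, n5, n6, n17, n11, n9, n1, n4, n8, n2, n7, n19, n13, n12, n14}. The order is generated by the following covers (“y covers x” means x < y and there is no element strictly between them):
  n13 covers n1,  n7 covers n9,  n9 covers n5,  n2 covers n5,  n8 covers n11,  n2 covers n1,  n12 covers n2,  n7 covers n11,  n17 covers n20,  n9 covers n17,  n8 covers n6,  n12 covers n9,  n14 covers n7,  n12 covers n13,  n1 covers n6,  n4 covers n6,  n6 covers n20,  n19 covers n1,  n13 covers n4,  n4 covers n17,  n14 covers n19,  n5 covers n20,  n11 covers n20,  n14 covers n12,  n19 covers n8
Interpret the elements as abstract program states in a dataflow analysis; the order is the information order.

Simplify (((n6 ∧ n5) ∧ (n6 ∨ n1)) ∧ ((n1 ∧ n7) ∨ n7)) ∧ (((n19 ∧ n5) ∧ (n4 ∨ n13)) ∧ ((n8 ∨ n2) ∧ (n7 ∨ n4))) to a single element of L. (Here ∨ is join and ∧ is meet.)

n6 ∧ n5 = n20
n6 ∨ n1 = n1
n20 ∧ n1 = n20
n1 ∧ n7 = n20
n20 ∨ n7 = n7
n20 ∧ n7 = n20
n19 ∧ n5 = n20
n4 ∨ n13 = n13
n20 ∧ n13 = n20
n8 ∨ n2 = n14
n7 ∨ n4 = n14
n14 ∧ n14 = n14
n20 ∧ n14 = n20
n20 ∧ n20 = n20

n20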